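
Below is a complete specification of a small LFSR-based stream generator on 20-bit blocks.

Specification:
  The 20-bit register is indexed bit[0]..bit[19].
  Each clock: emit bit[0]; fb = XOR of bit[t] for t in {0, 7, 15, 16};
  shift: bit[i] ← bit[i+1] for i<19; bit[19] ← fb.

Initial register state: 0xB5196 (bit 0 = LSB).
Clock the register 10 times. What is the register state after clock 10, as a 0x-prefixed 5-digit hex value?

reg_0 = 0xB5196
clock 1: out=0, reg = 0x5A8CB
clock 2: out=1, reg = 0x2D465
clock 3: out=1, reg = 0x16A32
clock 4: out=0, reg = 0x8B519
clock 5: out=1, reg = 0x45A8C
clock 6: out=0, reg = 0xA2D46
clock 7: out=0, reg = 0x516A3
clock 8: out=1, reg = 0xA8B51
clock 9: out=1, reg = 0x545A8
clock 10: out=0, reg = 0x2A2D4

0x2A2D4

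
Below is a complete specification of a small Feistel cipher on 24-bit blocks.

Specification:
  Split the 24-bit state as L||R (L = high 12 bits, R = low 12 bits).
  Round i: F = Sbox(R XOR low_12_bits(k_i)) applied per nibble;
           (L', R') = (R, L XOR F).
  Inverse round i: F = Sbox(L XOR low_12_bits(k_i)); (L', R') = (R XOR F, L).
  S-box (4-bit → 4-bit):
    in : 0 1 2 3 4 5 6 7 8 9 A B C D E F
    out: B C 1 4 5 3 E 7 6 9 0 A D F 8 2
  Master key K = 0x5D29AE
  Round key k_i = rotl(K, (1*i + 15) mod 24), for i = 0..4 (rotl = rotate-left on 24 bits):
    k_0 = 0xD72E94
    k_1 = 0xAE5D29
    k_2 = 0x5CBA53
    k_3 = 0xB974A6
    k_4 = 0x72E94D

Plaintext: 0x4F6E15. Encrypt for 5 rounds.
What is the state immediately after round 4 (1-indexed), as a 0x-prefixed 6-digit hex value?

0xC1B91E

s_0 = plaintext = 0x4F6E15
s_1 = Round(s_0, k_0) = 0xE15F9A
s_2 = Round(s_1, k_1) = 0xF9AFB1
s_3 = Round(s_2, k_2) = 0xFB1C1B
s_4 = Round(s_3, k_3) = 0xC1B91E
s_5 = Round(s_4, k_4) = 0x91E72F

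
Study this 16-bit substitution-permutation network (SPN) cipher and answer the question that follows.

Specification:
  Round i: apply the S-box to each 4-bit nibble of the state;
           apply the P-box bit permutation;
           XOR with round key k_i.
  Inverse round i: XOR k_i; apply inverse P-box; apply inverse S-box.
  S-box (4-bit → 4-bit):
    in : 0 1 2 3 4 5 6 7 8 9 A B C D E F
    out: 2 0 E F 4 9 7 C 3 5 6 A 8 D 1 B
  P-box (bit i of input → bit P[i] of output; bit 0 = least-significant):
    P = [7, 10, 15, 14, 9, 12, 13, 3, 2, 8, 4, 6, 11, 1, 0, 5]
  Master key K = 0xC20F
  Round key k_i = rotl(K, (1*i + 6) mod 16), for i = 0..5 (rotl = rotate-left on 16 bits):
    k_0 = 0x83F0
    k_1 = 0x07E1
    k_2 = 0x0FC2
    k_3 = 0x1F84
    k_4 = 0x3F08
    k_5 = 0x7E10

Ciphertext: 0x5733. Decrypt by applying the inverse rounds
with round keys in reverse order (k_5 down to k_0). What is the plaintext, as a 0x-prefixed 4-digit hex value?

0x416A

s_0 = ciphertext = 0x5733
s_1 = InvRound(s_0, k_5) = 0x3041
s_2 = InvRound(s_1, k_4) = 0x9B50
s_3 = InvRound(s_2, k_3) = 0x1D16
s_4 = InvRound(s_3, k_2) = 0x1D8E
s_5 = InvRound(s_4, k_1) = 0x35F1
s_6 = InvRound(s_5, k_0) = 0x416A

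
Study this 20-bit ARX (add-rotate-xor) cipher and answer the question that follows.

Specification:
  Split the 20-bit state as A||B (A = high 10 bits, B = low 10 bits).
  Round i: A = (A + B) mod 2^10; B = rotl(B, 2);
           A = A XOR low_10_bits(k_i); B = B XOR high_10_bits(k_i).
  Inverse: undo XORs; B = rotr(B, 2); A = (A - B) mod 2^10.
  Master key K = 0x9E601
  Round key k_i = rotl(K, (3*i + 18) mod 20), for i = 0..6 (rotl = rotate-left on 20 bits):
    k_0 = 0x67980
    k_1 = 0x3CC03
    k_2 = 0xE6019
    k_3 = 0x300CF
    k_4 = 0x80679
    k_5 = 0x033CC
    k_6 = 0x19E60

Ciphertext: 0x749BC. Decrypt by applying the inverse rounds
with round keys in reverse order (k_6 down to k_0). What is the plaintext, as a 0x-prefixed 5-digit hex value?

0xF68F9

s_0 = ciphertext = 0x749BC
s_1 = InvRound(s_0, k_6) = 0x0F376
s_2 = InvRound(s_1, k_5) = 0x44ADE
s_3 = InvRound(s_2, k_4) = 0x0D337
s_4 = InvRound(s_3, k_3) = 0x3FBFD
s_5 = InvRound(s_4, k_2) = 0xF3919
s_6 = InvRound(s_5, k_1) = 0x54E7A
s_7 = InvRound(s_6, k_0) = 0xF68F9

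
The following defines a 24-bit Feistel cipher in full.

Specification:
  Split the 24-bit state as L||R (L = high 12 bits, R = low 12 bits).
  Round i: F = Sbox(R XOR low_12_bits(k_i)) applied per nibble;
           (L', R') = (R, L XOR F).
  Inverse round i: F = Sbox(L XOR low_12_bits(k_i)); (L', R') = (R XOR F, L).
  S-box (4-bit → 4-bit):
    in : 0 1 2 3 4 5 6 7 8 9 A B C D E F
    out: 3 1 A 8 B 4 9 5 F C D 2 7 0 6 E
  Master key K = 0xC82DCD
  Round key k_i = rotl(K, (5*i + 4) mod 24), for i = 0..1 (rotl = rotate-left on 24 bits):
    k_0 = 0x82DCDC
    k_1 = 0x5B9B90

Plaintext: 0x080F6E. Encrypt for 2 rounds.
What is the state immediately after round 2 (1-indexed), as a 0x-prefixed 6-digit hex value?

0x8AA7E3

s_0 = plaintext = 0x080F6E
s_1 = Round(s_0, k_0) = 0xF6E8AA
s_2 = Round(s_1, k_1) = 0x8AA7E3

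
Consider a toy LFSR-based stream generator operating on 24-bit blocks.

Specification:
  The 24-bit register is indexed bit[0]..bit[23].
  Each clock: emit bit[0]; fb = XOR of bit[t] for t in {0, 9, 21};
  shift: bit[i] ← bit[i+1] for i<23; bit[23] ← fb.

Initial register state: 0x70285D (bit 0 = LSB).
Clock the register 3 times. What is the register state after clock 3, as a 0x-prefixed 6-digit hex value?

reg_0 = 0x70285D
clock 1: out=1, reg = 0x38142E
clock 2: out=0, reg = 0x9C0A17
clock 3: out=1, reg = 0x4E050B

0x4E050B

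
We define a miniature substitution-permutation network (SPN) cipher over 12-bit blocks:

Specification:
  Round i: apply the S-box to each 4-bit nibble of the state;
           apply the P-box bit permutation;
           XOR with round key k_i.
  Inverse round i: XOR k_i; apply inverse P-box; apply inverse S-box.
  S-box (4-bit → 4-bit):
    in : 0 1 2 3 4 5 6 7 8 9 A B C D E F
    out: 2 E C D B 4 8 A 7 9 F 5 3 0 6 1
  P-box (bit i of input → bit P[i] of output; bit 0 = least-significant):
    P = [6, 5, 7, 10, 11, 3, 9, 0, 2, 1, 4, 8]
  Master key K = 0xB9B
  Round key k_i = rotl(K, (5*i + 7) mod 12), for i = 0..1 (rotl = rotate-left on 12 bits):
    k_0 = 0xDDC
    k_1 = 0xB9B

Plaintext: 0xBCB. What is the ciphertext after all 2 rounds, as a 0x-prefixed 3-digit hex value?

s_0 = plaintext = 0xBCB
s_1 = Round(s_0, k_0) = 0x500
s_2 = Round(s_1, k_1) = 0xBA3

0xBA3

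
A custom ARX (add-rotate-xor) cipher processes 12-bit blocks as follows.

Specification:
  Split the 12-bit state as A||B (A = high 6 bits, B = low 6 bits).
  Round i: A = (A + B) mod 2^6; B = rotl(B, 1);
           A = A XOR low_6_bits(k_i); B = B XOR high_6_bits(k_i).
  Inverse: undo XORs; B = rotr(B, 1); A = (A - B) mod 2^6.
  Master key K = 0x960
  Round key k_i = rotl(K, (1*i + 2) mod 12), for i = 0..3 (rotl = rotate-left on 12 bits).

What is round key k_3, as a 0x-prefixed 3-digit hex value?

K = 0x960
k_0 = rotl(K, (1*0+2) mod 12) = rotl(K, 2) = 0x582
k_1 = rotl(K, (1*1+2) mod 12) = rotl(K, 3) = 0xB04
k_2 = rotl(K, (1*2+2) mod 12) = rotl(K, 4) = 0x609
k_3 = rotl(K, (1*3+2) mod 12) = rotl(K, 5) = 0xC12

0xC12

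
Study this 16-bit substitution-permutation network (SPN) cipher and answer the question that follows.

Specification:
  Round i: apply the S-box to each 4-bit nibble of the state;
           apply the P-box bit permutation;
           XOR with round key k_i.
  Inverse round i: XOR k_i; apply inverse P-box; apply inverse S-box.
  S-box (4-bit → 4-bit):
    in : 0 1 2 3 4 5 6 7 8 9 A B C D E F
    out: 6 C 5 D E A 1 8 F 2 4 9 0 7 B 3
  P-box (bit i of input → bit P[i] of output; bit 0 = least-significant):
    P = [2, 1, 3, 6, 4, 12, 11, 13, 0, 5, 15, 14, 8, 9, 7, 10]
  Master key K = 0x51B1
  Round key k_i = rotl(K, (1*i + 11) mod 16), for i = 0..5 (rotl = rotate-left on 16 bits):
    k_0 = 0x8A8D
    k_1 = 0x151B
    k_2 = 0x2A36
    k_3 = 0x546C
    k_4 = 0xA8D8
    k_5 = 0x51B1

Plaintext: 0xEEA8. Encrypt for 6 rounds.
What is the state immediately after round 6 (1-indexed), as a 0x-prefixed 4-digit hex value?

0x9044

s_0 = plaintext = 0xEEA8
s_1 = Round(s_0, k_0) = 0xC5E2
s_2 = Round(s_1, k_1) = 0x6527
s_3 = Round(s_2, k_2) = 0x6346
s_4 = Round(s_3, k_3) = 0xAD69
s_5 = Round(s_4, k_4) = 0x286B
s_6 = Round(s_5, k_5) = 0x9044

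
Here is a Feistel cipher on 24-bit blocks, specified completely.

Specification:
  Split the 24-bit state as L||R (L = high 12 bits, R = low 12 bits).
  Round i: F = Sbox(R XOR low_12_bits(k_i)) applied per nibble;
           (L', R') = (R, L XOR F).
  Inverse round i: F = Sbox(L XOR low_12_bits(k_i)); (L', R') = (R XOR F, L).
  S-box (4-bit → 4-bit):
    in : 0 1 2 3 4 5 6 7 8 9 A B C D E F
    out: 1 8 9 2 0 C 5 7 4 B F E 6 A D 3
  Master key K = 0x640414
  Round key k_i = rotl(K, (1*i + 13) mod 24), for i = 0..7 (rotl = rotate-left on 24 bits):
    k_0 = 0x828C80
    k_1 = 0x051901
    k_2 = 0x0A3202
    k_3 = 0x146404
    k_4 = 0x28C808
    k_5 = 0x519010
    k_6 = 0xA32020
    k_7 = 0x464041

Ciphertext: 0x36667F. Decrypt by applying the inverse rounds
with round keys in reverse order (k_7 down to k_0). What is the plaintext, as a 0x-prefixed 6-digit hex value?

s_0 = ciphertext = 0x36667F
s_1 = InvRound(s_0, k_7) = 0x4E8366
s_2 = InvRound(s_1, k_6) = 0x3024E8
s_3 = InvRound(s_2, k_5) = 0x661302
s_4 = InvRound(s_3, k_4) = 0xE59661
s_5 = InvRound(s_4, k_3) = 0x9ABE59
s_6 = InvRound(s_5, k_2) = 0x0A29AB
s_7 = InvRound(s_6, k_1) = 0x2590A2
s_8 = InvRound(s_7, k_0) = 0xD09259

0xD09259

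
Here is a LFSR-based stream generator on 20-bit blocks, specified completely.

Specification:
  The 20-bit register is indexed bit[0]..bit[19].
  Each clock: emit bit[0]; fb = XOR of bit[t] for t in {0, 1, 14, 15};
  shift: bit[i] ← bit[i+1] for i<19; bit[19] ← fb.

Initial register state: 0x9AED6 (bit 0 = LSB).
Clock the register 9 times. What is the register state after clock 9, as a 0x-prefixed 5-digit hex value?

reg_0 = 0x9AED6
clock 1: out=0, reg = 0x4D76B
clock 2: out=1, reg = 0x26BB5
clock 3: out=1, reg = 0x135DA
clock 4: out=0, reg = 0x89AED
clock 5: out=1, reg = 0x44D76
clock 6: out=0, reg = 0x226BB
clock 7: out=1, reg = 0x1135D
clock 8: out=1, reg = 0x889AE
clock 9: out=0, reg = 0x444D7

0x444D7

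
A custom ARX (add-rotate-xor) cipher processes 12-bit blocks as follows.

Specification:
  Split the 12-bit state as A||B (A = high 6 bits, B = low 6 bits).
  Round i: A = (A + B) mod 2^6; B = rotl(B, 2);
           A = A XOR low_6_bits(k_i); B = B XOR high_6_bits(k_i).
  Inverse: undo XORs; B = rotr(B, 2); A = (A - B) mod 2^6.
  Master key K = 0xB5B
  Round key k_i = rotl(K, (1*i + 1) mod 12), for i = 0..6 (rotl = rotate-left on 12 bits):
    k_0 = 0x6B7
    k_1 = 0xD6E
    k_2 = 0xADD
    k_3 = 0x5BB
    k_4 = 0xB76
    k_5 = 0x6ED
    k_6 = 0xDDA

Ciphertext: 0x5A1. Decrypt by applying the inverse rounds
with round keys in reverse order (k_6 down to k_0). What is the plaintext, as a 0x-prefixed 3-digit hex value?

s_0 = ciphertext = 0x5A1
s_1 = InvRound(s_0, k_6) = 0x9E5
s_2 = InvRound(s_1, k_5) = 0x6EF
s_3 = InvRound(s_2, k_4) = 0x360
s_4 = InvRound(s_3, k_3) = 0x26D
s_5 = InvRound(s_4, k_2) = 0xCE1
s_6 = InvRound(s_5, k_1) = 0x605
s_7 = InvRound(s_6, k_0) = 0xE37

0xE37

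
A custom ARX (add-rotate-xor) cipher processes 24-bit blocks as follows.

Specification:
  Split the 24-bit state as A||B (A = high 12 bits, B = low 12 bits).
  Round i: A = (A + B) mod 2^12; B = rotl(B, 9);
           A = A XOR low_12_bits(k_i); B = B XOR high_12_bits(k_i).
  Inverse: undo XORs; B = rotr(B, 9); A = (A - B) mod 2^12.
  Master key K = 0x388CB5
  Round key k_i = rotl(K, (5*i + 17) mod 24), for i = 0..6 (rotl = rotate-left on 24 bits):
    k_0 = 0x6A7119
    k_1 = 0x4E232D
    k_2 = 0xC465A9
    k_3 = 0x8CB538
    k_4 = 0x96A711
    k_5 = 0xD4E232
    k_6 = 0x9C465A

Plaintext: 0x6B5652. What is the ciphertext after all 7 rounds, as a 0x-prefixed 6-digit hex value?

s_0 = plaintext = 0x6B5652
s_1 = Round(s_0, k_0) = 0xC1E26D
s_2 = Round(s_1, k_1) = 0xDA6EAF
s_3 = Round(s_2, k_2) = 0x9FC393
s_4 = Round(s_3, k_3) = 0x8B7EB9
s_5 = Round(s_4, k_4) = 0x061ABD
s_6 = Round(s_5, k_5) = 0x92C619
s_7 = Round(s_6, k_6) = 0x91FB07

0x91FB07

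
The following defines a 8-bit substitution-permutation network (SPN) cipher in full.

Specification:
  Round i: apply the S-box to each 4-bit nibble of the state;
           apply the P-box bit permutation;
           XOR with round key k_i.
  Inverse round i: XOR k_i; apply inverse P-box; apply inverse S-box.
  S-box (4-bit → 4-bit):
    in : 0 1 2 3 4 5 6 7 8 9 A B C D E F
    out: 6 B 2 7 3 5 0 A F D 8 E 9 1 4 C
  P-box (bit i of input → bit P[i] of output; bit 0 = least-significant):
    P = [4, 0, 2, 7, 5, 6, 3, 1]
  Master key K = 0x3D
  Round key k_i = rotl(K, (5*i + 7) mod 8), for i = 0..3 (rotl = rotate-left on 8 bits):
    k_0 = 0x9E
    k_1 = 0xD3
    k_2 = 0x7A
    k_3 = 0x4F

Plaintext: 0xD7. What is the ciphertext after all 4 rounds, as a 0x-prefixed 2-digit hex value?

0x65

s_0 = plaintext = 0xD7
s_1 = Round(s_0, k_0) = 0x3F
s_2 = Round(s_1, k_1) = 0x3F
s_3 = Round(s_2, k_2) = 0x96
s_4 = Round(s_3, k_3) = 0x65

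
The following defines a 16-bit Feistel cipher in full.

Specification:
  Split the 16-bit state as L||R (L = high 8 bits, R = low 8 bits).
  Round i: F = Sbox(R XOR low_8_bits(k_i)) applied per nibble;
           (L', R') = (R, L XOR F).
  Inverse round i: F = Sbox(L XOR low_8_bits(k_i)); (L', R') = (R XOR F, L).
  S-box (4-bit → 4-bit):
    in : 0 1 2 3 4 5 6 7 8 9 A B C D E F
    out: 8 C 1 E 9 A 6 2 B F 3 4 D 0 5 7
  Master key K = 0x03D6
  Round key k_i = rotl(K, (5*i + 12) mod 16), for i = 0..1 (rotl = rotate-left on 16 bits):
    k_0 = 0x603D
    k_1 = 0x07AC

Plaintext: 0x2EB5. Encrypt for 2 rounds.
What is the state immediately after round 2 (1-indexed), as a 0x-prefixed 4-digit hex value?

0x955A

s_0 = plaintext = 0x2EB5
s_1 = Round(s_0, k_0) = 0xB595
s_2 = Round(s_1, k_1) = 0x955A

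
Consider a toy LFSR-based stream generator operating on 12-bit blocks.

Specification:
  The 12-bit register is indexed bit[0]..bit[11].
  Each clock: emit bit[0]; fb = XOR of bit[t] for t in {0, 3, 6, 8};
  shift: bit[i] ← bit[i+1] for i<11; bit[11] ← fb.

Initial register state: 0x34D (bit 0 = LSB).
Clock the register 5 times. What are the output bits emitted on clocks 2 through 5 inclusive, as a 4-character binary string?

reg_0 = 0x34D
clock 1: out=1, reg = 0x1A6
clock 2: out=0, reg = 0x8D3
clock 3: out=1, reg = 0x469
clock 4: out=1, reg = 0xA34
clock 5: out=0, reg = 0x51A

0110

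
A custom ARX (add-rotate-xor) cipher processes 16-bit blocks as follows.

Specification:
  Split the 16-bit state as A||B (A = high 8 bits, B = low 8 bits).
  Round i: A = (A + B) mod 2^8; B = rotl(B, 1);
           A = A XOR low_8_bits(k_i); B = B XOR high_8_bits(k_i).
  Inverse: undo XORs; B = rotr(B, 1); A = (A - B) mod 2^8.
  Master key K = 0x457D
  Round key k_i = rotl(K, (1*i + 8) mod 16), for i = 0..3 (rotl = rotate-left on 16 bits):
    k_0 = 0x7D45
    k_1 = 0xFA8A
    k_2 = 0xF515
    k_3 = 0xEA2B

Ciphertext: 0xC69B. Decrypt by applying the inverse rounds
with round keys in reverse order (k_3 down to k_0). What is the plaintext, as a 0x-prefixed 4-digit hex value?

0xDEA9

s_0 = ciphertext = 0xC69B
s_1 = InvRound(s_0, k_3) = 0x35B8
s_2 = InvRound(s_1, k_2) = 0x7AA6
s_3 = InvRound(s_2, k_1) = 0xC22E
s_4 = InvRound(s_3, k_0) = 0xDEA9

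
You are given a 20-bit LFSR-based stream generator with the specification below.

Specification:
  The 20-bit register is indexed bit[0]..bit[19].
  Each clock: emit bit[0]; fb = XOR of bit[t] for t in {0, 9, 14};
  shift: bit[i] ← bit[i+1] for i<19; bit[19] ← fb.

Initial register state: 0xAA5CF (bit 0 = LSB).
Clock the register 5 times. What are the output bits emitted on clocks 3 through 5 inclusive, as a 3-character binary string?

reg_0 = 0xAA5CF
clock 1: out=1, reg = 0xD52E7
clock 2: out=1, reg = 0xEA973
clock 3: out=1, reg = 0xF54B9
clock 4: out=1, reg = 0x7AA5C
clock 5: out=0, reg = 0xBD52E

110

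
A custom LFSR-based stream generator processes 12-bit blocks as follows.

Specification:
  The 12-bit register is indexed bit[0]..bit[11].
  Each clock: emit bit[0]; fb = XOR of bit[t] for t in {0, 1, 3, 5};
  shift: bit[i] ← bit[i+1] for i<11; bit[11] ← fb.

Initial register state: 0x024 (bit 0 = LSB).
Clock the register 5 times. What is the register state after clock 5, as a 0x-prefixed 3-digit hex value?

0x981

reg_0 = 0x024
clock 1: out=0, reg = 0x812
clock 2: out=0, reg = 0xC09
clock 3: out=1, reg = 0x604
clock 4: out=0, reg = 0x302
clock 5: out=0, reg = 0x981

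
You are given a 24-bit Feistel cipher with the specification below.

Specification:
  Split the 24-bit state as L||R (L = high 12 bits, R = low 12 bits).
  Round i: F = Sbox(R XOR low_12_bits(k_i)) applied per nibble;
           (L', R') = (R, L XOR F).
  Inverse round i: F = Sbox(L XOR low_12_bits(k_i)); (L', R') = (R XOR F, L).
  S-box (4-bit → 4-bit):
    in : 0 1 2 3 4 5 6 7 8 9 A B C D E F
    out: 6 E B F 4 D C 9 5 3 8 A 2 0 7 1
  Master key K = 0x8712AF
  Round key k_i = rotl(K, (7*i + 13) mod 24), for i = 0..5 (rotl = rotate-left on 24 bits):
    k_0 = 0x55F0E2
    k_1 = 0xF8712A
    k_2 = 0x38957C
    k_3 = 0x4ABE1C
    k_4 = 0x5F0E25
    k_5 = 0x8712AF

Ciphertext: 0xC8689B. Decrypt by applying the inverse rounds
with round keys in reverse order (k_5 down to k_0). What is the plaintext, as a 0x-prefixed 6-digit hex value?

0x9F9167

s_0 = ciphertext = 0xC8689B
s_1 = InvRound(s_0, k_5) = 0xF28C86
s_2 = InvRound(s_1, k_4) = 0x2E6F28
s_3 = InvRound(s_2, k_3) = 0xD302E6
s_4 = InvRound(s_3, k_2) = 0x7A4D30
s_5 = InvRound(s_4, k_1) = 0x1677A4
s_6 = InvRound(s_5, k_0) = 0x9F9167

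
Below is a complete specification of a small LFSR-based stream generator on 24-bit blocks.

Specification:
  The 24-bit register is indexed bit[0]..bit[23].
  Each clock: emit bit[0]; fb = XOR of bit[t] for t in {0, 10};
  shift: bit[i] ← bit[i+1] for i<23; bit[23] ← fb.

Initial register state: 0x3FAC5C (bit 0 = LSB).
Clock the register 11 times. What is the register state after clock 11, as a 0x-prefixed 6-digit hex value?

reg_0 = 0x3FAC5C
clock 1: out=0, reg = 0x9FD62E
clock 2: out=0, reg = 0xCFEB17
clock 3: out=1, reg = 0xE7F58B
clock 4: out=1, reg = 0x73FAC5
clock 5: out=1, reg = 0xB9FD62
clock 6: out=0, reg = 0xDCFEB1
clock 7: out=1, reg = 0x6E7F58
clock 8: out=0, reg = 0xB73FAC
clock 9: out=0, reg = 0xDB9FD6
clock 10: out=0, reg = 0xEDCFEB
clock 11: out=1, reg = 0x76E7F5

0x76E7F5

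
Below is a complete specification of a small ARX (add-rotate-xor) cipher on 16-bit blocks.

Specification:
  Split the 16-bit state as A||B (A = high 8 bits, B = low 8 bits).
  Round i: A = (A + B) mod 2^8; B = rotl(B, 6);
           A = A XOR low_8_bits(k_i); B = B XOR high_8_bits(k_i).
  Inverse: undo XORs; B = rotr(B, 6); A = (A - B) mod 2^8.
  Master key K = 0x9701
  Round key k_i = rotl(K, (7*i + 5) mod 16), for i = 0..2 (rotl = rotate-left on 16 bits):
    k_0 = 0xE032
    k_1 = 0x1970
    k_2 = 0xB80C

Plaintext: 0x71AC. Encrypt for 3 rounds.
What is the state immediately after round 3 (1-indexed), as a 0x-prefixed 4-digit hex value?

0x7942

s_0 = plaintext = 0x71AC
s_1 = Round(s_0, k_0) = 0x2FCB
s_2 = Round(s_1, k_1) = 0x8AEB
s_3 = Round(s_2, k_2) = 0x7942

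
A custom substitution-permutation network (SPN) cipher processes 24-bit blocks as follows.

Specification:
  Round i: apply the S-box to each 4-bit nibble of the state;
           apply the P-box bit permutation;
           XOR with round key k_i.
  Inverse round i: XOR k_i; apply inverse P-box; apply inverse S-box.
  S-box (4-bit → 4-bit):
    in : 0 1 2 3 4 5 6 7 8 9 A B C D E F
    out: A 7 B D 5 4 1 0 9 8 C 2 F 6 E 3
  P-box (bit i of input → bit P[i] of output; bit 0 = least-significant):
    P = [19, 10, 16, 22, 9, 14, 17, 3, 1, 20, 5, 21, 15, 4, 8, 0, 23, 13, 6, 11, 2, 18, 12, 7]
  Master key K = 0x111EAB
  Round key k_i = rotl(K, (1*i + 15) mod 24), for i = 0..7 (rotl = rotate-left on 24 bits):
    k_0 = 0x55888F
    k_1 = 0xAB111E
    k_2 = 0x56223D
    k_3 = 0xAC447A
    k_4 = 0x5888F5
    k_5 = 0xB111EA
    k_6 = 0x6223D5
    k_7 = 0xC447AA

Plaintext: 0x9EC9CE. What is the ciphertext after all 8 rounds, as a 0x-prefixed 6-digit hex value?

s_0 = plaintext = 0x9EC9CE
s_1 = Round(s_0, k_0) = 0x366756
s_2 = Round(s_1, k_1) = 0x21819A
s_3 = Round(s_2, k_2) = 0x8382D2
s_4 = Round(s_3, k_3) = 0x5688BD
s_5 = Round(s_4, k_4) = 0xF95CF6
s_6 = Round(s_5, k_5) = 0x8D5ACC
s_7 = Round(s_6, k_6) = 0x094439
s_8 = Round(s_7, k_7) = 0x82CC00

0x82CC00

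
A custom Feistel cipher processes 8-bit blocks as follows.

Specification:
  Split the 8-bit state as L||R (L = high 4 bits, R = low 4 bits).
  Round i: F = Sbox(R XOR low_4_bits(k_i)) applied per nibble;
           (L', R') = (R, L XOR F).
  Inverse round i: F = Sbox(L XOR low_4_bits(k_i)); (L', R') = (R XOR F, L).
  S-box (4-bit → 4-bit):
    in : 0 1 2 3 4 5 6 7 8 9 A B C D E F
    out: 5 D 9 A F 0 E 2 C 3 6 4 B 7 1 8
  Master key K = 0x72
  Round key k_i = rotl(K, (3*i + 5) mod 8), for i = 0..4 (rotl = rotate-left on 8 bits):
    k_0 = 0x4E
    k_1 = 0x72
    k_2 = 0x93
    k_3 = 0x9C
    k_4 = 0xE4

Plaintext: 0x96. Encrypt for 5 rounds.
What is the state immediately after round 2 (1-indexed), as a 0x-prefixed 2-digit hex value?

0x54

s_0 = plaintext = 0x96
s_1 = Round(s_0, k_0) = 0x65
s_2 = Round(s_1, k_1) = 0x54
s_3 = Round(s_2, k_2) = 0x47
s_4 = Round(s_3, k_3) = 0x70
s_5 = Round(s_4, k_4) = 0x08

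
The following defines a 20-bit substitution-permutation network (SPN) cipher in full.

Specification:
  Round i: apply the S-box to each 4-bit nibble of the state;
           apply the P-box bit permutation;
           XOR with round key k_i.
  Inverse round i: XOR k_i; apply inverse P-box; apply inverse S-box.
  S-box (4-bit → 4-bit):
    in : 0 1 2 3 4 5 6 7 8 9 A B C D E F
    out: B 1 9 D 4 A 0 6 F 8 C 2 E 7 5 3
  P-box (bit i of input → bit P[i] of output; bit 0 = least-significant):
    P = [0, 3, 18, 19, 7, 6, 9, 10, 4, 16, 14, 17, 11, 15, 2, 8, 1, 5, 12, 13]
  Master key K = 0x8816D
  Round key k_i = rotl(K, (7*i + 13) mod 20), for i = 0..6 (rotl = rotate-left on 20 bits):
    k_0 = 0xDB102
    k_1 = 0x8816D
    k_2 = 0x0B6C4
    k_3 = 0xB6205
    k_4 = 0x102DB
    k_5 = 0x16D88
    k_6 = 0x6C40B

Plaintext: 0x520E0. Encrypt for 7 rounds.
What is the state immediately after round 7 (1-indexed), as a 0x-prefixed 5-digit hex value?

0xC6572

s_0 = plaintext = 0x520E0
s_1 = Round(s_0, k_0) = 0x69ABB
s_2 = Round(s_1, k_1) = 0xAC025
s_3 = Round(s_2, k_2) = 0xB0358
s_4 = Round(s_3, k_3) = 0x5AF7C
s_5 = Round(s_4, k_4) = 0xC21A7
s_6 = Round(s_5, k_5) = 0x552B0
s_7 = Round(s_6, k_6) = 0xC6572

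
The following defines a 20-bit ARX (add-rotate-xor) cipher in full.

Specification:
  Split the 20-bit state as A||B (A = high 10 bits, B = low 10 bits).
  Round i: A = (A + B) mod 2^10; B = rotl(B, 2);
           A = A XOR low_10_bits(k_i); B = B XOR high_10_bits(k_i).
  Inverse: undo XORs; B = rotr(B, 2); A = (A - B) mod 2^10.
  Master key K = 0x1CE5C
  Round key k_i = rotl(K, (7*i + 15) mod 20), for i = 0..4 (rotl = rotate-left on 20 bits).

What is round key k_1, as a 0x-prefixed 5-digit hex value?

0x73970

K = 0x1CE5C
k_0 = rotl(K, (7*0+15) mod 20) = rotl(K, 15) = 0xE0E72
k_1 = rotl(K, (7*1+15) mod 20) = rotl(K, 2) = 0x73970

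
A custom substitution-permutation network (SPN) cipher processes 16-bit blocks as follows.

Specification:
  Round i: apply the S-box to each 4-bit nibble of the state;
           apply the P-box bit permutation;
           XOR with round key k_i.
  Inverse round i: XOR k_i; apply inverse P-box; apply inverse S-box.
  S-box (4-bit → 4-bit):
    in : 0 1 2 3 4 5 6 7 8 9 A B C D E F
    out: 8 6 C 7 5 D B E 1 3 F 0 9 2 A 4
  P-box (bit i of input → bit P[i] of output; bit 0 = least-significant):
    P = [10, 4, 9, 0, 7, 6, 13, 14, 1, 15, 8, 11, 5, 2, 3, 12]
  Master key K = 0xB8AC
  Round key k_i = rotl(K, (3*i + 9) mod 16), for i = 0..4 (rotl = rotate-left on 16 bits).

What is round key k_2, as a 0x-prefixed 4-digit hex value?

K = 0xB8AC
k_0 = rotl(K, (3*0+9) mod 16) = rotl(K, 9) = 0x5971
k_1 = rotl(K, (3*1+9) mod 16) = rotl(K, 12) = 0xCB8A
k_2 = rotl(K, (3*2+9) mod 16) = rotl(K, 15) = 0x5C56

0x5C56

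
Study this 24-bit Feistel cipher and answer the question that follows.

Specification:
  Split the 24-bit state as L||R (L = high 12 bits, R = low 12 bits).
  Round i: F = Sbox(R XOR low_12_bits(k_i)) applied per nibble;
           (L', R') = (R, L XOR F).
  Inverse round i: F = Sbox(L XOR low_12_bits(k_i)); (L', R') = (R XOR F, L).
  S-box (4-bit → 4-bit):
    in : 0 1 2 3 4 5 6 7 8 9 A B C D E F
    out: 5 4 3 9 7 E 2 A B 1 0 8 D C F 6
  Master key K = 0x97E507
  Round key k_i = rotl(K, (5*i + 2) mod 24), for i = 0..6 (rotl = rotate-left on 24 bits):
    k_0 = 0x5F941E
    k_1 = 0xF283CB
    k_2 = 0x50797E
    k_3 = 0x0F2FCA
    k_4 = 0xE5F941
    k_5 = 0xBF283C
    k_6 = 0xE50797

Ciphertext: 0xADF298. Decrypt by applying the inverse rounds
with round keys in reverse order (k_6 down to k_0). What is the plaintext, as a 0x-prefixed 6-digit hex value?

0xB860BD

s_0 = ciphertext = 0xADF298
s_1 = InvRound(s_0, k_6) = 0xEE3ADF
s_2 = InvRound(s_1, k_5) = 0x819EE3
s_3 = InvRound(s_2, k_4) = 0xA08819
s_4 = InvRound(s_3, k_3) = 0x6CAA08
s_5 = InvRound(s_4, k_2) = 0xC8F6CA
s_6 = InvRound(s_5, k_1) = 0x0BDC8F
s_7 = InvRound(s_6, k_0) = 0xB860BD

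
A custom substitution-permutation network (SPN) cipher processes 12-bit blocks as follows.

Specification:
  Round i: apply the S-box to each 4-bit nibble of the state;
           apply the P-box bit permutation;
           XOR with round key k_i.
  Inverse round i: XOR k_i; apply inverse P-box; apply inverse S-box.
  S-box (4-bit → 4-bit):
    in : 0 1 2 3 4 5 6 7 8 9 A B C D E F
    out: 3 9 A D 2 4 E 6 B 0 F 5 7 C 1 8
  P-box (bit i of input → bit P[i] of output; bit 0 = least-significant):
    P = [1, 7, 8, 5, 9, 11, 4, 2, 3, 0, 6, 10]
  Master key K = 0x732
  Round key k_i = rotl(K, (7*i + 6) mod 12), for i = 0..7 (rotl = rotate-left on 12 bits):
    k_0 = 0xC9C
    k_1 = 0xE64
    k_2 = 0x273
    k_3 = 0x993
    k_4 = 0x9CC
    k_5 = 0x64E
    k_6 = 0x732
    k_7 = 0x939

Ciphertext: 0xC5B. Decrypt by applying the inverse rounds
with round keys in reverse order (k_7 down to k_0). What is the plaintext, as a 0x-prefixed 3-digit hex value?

0x4E8

s_0 = ciphertext = 0xC5B
s_1 = InvRound(s_0, k_7) = 0xD93
s_2 = InvRound(s_1, k_6) = 0x402
s_3 = InvRound(s_2, k_5) = 0xB19
s_4 = InvRound(s_3, k_4) = 0x734
s_5 = InvRound(s_4, k_3) = 0x288
s_6 = InvRound(s_5, k_2) = 0xC58
s_7 = InvRound(s_6, k_1) = 0xE3F
s_8 = InvRound(s_7, k_0) = 0x4E8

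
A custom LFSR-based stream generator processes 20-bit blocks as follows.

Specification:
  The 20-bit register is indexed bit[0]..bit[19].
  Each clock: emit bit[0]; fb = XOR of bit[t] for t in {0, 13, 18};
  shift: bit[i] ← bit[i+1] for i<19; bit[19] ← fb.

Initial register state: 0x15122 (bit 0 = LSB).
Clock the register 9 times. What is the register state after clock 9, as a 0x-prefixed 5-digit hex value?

0x840A8

reg_0 = 0x15122
clock 1: out=0, reg = 0x0A891
clock 2: out=1, reg = 0x05448
clock 3: out=0, reg = 0x02A24
clock 4: out=0, reg = 0x81512
clock 5: out=0, reg = 0x40A89
clock 6: out=1, reg = 0x20544
clock 7: out=0, reg = 0x102A2
clock 8: out=0, reg = 0x08151
clock 9: out=1, reg = 0x840A8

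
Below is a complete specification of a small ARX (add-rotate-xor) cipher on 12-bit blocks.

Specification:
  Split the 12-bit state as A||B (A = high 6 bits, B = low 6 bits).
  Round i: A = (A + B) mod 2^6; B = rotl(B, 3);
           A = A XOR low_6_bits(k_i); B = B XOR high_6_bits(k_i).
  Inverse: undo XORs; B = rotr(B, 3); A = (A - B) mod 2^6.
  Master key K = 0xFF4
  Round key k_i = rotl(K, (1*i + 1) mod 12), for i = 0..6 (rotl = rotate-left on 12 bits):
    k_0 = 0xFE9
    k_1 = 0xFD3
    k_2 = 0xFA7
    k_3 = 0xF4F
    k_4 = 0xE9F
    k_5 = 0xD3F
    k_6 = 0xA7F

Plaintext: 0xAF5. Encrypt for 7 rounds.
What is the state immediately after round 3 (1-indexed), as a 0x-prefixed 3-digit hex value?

s_0 = plaintext = 0xAF5
s_1 = Round(s_0, k_0) = 0x251
s_2 = Round(s_1, k_1) = 0x275
s_3 = Round(s_2, k_2) = 0x650
s_4 = Round(s_3, k_3) = 0x9BF
s_5 = Round(s_4, k_4) = 0xE85
s_6 = Round(s_5, k_5) = 0x01C
s_7 = Round(s_6, k_6) = 0x8CA

0x650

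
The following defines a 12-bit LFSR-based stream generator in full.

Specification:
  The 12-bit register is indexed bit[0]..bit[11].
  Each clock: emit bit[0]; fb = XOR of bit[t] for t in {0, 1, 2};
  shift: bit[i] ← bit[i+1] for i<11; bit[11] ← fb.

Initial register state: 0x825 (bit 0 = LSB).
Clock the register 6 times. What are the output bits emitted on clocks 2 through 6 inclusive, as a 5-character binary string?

reg_0 = 0x825
clock 1: out=1, reg = 0x412
clock 2: out=0, reg = 0xA09
clock 3: out=1, reg = 0xD04
clock 4: out=0, reg = 0xE82
clock 5: out=0, reg = 0xF41
clock 6: out=1, reg = 0xFA0

01001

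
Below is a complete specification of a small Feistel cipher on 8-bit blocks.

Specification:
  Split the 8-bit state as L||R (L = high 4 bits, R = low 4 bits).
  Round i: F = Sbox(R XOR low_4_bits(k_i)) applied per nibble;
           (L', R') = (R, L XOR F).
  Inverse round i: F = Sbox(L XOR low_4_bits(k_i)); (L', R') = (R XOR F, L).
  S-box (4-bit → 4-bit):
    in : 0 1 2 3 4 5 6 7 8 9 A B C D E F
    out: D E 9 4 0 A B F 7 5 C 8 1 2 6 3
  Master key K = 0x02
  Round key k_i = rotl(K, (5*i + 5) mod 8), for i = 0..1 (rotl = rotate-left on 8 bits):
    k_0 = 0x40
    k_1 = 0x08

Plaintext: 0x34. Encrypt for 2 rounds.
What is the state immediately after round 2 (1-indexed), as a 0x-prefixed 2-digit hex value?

s_0 = plaintext = 0x34
s_1 = Round(s_0, k_0) = 0x43
s_2 = Round(s_1, k_1) = 0x3C

0x3C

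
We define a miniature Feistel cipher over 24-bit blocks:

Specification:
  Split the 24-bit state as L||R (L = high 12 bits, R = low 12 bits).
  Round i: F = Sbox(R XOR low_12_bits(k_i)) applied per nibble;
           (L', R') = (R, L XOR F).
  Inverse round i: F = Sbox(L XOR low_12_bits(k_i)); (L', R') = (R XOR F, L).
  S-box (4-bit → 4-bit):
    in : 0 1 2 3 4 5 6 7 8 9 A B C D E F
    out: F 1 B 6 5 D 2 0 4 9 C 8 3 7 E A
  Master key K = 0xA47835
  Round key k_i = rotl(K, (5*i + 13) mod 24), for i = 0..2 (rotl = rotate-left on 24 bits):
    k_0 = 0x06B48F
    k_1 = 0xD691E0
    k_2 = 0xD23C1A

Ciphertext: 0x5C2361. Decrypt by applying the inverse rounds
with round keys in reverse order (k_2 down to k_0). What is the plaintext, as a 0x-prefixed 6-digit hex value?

s_0 = ciphertext = 0x5C2361
s_1 = InvRound(s_0, k_2) = 0xA155C2
s_2 = InvRound(s_1, k_1) = 0xD6FA15
s_3 = InvRound(s_2, k_0) = 0x3FAD6F

0x3FAD6F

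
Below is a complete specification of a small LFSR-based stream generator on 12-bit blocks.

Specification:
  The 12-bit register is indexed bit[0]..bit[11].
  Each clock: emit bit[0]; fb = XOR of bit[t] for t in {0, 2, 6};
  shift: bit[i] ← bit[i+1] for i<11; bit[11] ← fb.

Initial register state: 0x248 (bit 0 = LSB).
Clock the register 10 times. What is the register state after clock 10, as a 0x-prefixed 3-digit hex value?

reg_0 = 0x248
clock 1: out=0, reg = 0x924
clock 2: out=0, reg = 0xC92
clock 3: out=0, reg = 0x649
clock 4: out=1, reg = 0x324
clock 5: out=0, reg = 0x992
clock 6: out=0, reg = 0x4C9
clock 7: out=1, reg = 0x264
clock 8: out=0, reg = 0x132
clock 9: out=0, reg = 0x099
clock 10: out=1, reg = 0x84C

0x84C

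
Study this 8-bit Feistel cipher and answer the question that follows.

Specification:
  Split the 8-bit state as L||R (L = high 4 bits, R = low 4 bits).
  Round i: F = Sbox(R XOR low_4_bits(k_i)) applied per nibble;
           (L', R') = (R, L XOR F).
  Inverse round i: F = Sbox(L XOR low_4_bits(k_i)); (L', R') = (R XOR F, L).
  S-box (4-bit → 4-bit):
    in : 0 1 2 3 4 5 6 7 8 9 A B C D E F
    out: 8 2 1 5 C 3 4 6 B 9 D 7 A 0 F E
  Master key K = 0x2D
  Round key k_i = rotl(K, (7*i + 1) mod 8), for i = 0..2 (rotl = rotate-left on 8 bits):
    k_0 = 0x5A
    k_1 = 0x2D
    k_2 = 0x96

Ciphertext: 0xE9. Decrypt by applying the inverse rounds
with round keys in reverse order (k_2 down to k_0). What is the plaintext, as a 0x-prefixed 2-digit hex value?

0xF0

s_0 = ciphertext = 0xE9
s_1 = InvRound(s_0, k_2) = 0x2E
s_2 = InvRound(s_1, k_1) = 0x02
s_3 = InvRound(s_2, k_0) = 0xF0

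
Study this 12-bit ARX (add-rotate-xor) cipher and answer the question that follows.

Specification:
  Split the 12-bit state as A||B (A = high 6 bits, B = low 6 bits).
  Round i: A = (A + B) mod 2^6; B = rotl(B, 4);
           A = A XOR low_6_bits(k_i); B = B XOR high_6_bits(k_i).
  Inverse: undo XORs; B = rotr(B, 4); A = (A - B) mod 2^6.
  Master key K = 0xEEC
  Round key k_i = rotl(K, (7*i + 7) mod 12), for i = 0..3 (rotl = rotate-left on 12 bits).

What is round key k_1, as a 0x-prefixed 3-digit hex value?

K = 0xEEC
k_0 = rotl(K, (7*0+7) mod 12) = rotl(K, 7) = 0x677
k_1 = rotl(K, (7*1+7) mod 12) = rotl(K, 2) = 0xBB3

0xBB3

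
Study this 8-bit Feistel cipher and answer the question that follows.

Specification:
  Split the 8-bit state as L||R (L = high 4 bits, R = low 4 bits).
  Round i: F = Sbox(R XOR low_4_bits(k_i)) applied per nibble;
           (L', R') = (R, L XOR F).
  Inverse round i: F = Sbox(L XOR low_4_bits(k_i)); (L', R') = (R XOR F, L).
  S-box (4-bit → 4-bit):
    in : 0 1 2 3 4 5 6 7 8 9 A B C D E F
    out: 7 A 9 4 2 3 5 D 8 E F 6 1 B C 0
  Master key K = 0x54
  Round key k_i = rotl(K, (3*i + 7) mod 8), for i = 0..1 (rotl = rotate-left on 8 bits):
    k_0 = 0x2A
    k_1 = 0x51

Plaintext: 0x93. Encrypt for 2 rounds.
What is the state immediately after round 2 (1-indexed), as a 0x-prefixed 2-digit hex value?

s_0 = plaintext = 0x93
s_1 = Round(s_0, k_0) = 0x37
s_2 = Round(s_1, k_1) = 0x76

0x76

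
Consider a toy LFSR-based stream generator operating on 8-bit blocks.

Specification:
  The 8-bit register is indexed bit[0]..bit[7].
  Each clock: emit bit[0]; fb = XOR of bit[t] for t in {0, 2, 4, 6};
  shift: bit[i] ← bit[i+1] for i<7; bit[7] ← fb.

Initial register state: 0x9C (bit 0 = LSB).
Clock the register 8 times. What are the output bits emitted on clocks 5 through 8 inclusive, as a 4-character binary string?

1001

reg_0 = 0x9C
clock 1: out=0, reg = 0x4E
clock 2: out=0, reg = 0x27
clock 3: out=1, reg = 0x13
clock 4: out=1, reg = 0x09
clock 5: out=1, reg = 0x84
clock 6: out=0, reg = 0xC2
clock 7: out=0, reg = 0xE1
clock 8: out=1, reg = 0x70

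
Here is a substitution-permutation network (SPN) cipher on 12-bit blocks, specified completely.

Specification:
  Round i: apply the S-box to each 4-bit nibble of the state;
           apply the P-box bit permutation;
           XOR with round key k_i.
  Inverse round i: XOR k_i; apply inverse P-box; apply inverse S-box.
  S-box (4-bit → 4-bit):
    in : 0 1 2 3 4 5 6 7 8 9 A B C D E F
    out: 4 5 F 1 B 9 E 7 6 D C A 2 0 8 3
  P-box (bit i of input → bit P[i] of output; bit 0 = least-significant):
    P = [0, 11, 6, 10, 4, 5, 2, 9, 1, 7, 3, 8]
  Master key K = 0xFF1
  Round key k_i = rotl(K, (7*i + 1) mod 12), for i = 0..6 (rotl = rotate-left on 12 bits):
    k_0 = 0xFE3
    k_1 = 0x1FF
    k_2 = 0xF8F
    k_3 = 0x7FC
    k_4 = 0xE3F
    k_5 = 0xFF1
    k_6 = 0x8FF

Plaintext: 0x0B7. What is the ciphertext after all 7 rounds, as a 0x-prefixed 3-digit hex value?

0xB5F

s_0 = plaintext = 0x0B7
s_1 = Round(s_0, k_0) = 0x58A
s_2 = Round(s_1, k_1) = 0x499
s_3 = Round(s_2, k_2) = 0x858
s_4 = Round(s_3, k_3) = 0xD24
s_5 = Round(s_4, k_4) = 0x00A
s_6 = Round(s_5, k_5) = 0xBBD
s_7 = Round(s_6, k_6) = 0xB5F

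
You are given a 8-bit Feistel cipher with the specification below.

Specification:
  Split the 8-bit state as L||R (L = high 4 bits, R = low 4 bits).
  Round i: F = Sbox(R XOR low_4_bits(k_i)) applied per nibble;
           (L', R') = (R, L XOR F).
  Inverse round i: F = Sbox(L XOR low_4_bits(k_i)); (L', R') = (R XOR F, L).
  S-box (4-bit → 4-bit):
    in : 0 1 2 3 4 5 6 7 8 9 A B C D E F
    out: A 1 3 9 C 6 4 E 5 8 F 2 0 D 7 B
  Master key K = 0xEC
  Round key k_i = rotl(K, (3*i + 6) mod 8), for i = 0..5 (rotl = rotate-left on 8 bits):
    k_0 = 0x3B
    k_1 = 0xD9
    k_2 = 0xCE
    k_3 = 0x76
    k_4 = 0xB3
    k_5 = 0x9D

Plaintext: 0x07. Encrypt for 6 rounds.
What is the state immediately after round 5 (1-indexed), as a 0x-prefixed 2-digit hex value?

0x12

s_0 = plaintext = 0x07
s_1 = Round(s_0, k_0) = 0x70
s_2 = Round(s_1, k_1) = 0x0F
s_3 = Round(s_2, k_2) = 0xF1
s_4 = Round(s_3, k_3) = 0x11
s_5 = Round(s_4, k_4) = 0x12
s_6 = Round(s_5, k_5) = 0x2A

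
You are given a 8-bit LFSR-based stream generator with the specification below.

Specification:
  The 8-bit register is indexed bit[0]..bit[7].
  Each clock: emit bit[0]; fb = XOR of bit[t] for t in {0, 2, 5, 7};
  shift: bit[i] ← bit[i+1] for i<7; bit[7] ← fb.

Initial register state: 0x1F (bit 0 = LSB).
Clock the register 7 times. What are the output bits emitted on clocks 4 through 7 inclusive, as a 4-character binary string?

1100

reg_0 = 0x1F
clock 1: out=1, reg = 0x0F
clock 2: out=1, reg = 0x07
clock 3: out=1, reg = 0x03
clock 4: out=1, reg = 0x81
clock 5: out=1, reg = 0x40
clock 6: out=0, reg = 0x20
clock 7: out=0, reg = 0x90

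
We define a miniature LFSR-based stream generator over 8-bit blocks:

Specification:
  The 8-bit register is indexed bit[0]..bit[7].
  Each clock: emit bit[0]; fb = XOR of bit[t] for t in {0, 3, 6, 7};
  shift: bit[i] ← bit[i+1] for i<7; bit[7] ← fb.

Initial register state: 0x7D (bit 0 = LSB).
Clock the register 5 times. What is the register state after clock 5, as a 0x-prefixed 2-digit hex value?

0xEB

reg_0 = 0x7D
clock 1: out=1, reg = 0xBE
clock 2: out=0, reg = 0x5F
clock 3: out=1, reg = 0xAF
clock 4: out=1, reg = 0xD7
clock 5: out=1, reg = 0xEB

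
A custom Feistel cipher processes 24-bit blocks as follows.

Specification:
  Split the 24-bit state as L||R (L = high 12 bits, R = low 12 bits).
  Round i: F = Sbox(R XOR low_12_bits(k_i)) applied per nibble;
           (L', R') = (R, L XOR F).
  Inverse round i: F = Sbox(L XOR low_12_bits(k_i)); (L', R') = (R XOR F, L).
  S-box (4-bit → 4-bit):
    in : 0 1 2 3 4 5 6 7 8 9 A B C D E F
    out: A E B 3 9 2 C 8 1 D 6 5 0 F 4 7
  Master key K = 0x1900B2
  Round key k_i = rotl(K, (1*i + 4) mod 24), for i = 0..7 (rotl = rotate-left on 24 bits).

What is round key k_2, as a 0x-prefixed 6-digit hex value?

K = 0x1900B2
k_0 = rotl(K, (1*0+4) mod 24) = rotl(K, 4) = 0x900B21
k_1 = rotl(K, (1*1+4) mod 24) = rotl(K, 5) = 0x201643
k_2 = rotl(K, (1*2+4) mod 24) = rotl(K, 6) = 0x402C86

0x402C86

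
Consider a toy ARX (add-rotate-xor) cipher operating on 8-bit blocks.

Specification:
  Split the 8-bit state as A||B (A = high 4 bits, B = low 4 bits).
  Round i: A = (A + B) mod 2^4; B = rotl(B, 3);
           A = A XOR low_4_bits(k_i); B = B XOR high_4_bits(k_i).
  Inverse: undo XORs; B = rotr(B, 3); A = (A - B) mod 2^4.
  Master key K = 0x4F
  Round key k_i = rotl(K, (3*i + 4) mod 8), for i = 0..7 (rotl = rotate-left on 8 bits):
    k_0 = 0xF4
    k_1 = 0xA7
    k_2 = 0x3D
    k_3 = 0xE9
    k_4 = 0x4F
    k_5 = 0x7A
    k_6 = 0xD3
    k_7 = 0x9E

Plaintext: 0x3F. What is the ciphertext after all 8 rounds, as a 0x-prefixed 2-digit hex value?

s_0 = plaintext = 0x3F
s_1 = Round(s_0, k_0) = 0x60
s_2 = Round(s_1, k_1) = 0x1A
s_3 = Round(s_2, k_2) = 0x66
s_4 = Round(s_3, k_3) = 0x5D
s_5 = Round(s_4, k_4) = 0xDA
s_6 = Round(s_5, k_5) = 0xD2
s_7 = Round(s_6, k_6) = 0xCC
s_8 = Round(s_7, k_7) = 0x6F

0x6F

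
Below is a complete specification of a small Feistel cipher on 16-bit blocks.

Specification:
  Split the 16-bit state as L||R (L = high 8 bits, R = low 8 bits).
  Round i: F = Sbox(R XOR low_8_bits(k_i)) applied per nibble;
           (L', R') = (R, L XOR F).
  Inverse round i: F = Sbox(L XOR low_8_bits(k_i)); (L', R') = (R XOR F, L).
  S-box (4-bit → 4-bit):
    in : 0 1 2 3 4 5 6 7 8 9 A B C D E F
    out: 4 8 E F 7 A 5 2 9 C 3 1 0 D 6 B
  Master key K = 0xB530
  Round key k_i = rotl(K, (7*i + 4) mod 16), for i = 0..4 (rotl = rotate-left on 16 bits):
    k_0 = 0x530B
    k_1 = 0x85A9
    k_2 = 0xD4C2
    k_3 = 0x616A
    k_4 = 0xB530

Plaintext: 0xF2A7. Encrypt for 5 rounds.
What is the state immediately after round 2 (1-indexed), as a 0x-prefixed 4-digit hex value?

s_0 = plaintext = 0xF2A7
s_1 = Round(s_0, k_0) = 0xA7C2
s_2 = Round(s_1, k_1) = 0xC2F6
s_3 = Round(s_2, k_2) = 0xF635
s_4 = Round(s_3, k_3) = 0x355D
s_5 = Round(s_4, k_4) = 0x5D68

0xC2F6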